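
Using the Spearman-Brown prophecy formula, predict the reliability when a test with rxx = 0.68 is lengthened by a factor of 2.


r_new = (n * rxx) / (1 + (n-1) * rxx)
r_new = (2 * 0.68) / (1 + 1 * 0.68)
r_new = 1.36 / 1.68
r_new = 0.8095

0.8095


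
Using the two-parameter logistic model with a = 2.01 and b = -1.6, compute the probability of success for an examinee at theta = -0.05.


a*(theta - b) = 2.01 * (-0.05 - -1.6) = 3.1155
exp(-3.1155) = 0.0444
P = 1 / (1 + 0.0444)
P = 0.9575

0.9575


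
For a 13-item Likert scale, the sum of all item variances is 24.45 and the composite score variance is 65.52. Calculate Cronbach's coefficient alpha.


alpha = (k/(k-1)) * (1 - sum(si^2)/s_total^2)
= (13/12) * (1 - 24.45/65.52)
alpha = 0.6791

0.6791


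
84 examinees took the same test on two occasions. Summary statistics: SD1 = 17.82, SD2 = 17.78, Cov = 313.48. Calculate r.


r = cov(X,Y) / (SD_X * SD_Y)
r = 313.48 / (17.82 * 17.78)
r = 313.48 / 316.8396
r = 0.9894

0.9894


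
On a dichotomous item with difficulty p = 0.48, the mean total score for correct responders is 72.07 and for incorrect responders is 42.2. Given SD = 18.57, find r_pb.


q = 1 - p = 0.52
rpb = ((M1 - M0) / SD) * sqrt(p * q)
rpb = ((72.07 - 42.2) / 18.57) * sqrt(0.48 * 0.52)
rpb = 0.8036

0.8036


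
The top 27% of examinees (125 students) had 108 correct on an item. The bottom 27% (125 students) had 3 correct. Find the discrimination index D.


p_upper = 108/125 = 0.864
p_lower = 3/125 = 0.024
D = 0.864 - 0.024 = 0.84

0.84


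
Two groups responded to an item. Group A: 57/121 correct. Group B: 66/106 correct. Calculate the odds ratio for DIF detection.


Odds_A = 57/64 = 0.8906
Odds_B = 66/40 = 1.65
OR = Odds_A / Odds_B = 0.8906 / 1.65
Exactly, OR = (57 * 40) / (64 * 66) = 2280 / 4224
OR = 0.5398

0.5398


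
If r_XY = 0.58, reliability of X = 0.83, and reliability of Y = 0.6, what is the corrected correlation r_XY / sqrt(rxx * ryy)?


r_corrected = rxy / sqrt(rxx * ryy)
= 0.58 / sqrt(0.83 * 0.6)
= 0.58 / sqrt(0.498)
= 0.58 / 0.705691
r_corrected = 0.8219

0.8219


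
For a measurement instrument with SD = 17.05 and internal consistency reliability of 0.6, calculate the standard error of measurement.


SEM = SD * sqrt(1 - rxx)
SEM = 17.05 * sqrt(1 - 0.6)
SEM = 17.05 * sqrt(0.4) = 17.05 * 0.632456
SEM = 10.7834

10.7834


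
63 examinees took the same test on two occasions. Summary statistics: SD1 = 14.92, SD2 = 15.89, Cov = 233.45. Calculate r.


r = cov(X,Y) / (SD_X * SD_Y)
r = 233.45 / (14.92 * 15.89)
r = 233.45 / 237.0788
r = 0.9847

0.9847


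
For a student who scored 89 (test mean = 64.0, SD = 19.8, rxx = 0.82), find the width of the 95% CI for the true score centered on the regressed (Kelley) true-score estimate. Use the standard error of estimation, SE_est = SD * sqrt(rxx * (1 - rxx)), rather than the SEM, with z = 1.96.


True score estimate = 0.82*89 + 0.18*64.0 = 84.5
SE_est = SD * sqrt(rxx * (1 - rxx)) = 19.8 * sqrt(0.82 * 0.18) = 19.8 * sqrt(0.1476) = 7.606912
CI = T_est +/- z * SE_est, so width = 2 * z * SE_est = 2 * 1.96 * 7.606912
Width = 29.8191

29.8191


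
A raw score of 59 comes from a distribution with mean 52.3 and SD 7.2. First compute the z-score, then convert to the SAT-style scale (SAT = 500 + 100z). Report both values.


z = (X - mean) / SD = (59 - 52.3) / 7.2
z = 6.7 / 7.2
z = 0.9306
SAT-scale = SAT = 500 + 100z
Carry z at full precision (z = 6.7 / 7.2) into the conversion:
SAT-scale = 500 + 100 * (6.7 / 7.2) = 500 + 670 / 7.2
SAT-scale = 500 + 93.0556
SAT-scale = 593.0556

593.0556


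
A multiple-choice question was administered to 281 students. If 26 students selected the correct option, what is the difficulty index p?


Item difficulty p = number correct / total examinees
p = 26 / 281
p = 0.0925

0.0925


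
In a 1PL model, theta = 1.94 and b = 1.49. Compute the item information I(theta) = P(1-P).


P = 1/(1+exp(-(1.94-1.49))) = 0.6106
I = P*(1-P) = 0.6106 * 0.3894
I = 0.2378

0.2378


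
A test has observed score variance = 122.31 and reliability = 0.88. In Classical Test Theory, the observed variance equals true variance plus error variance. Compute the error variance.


var_true = rxx * var_obs = 0.88 * 122.31 = 107.6328
var_error = var_obs - var_true
var_error = 122.31 - 107.6328
var_error = 14.6772

14.6772


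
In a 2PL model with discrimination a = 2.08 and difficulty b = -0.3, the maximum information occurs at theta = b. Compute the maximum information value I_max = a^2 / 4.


For 2PL, max info at theta = b = -0.3
I_max = a^2 / 4 = 2.08^2 / 4
= 4.3264 / 4
I_max = 1.0816

1.0816


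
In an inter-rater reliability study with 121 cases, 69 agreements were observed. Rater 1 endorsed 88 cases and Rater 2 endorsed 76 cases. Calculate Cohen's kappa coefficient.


P_o = 69/121 = 0.570248
P_e = (88*76 + 33*45) / 14641 = 0.558227
kappa = (P_o - P_e) / (1 - P_e)
kappa = (0.570248 - 0.558227) / (1 - 0.558227)
kappa = 0.0272

0.0272


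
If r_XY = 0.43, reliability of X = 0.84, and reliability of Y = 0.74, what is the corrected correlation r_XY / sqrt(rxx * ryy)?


r_corrected = rxy / sqrt(rxx * ryy)
= 0.43 / sqrt(0.84 * 0.74)
= 0.43 / sqrt(0.6216)
= 0.43 / 0.788416
r_corrected = 0.5454

0.5454


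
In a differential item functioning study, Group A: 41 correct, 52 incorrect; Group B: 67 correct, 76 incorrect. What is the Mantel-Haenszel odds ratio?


Odds_A = 41/52 = 0.7885
Odds_B = 67/76 = 0.8816
OR = Odds_A / Odds_B = 0.7885 / 0.8816
Exactly, OR = (41 * 76) / (52 * 67) = 3116 / 3484
OR = 0.8944

0.8944


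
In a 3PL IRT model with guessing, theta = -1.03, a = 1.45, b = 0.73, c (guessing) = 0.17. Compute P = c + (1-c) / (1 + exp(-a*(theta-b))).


logit = 1.45*(-1.03 - 0.73) = -2.552
P* = 1/(1 + exp(--2.552)) = 0.0723
P = 0.17 + (1 - 0.17) * 0.0723
P = 0.23

0.23


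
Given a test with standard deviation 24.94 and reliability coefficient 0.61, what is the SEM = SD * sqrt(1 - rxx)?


SEM = SD * sqrt(1 - rxx)
SEM = 24.94 * sqrt(1 - 0.61)
SEM = 24.94 * sqrt(0.39) = 24.94 * 0.6245
SEM = 15.575

15.575


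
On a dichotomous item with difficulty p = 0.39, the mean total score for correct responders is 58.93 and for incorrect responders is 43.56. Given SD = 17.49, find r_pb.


q = 1 - p = 0.61
rpb = ((M1 - M0) / SD) * sqrt(p * q)
rpb = ((58.93 - 43.56) / 17.49) * sqrt(0.39 * 0.61)
rpb = 0.4286

0.4286


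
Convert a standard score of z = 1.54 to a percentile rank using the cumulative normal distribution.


CDF(z) = 0.5 * (1 + erf(z/sqrt(2)))
erf(1.0889) = 0.8764
CDF = 0.9382
Percentile rank = 0.9382 * 100 = 93.82

93.82


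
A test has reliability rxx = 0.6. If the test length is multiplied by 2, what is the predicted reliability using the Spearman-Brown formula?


r_new = (n * rxx) / (1 + (n-1) * rxx)
r_new = (2 * 0.6) / (1 + 1 * 0.6)
r_new = 1.2 / 1.6
r_new = 0.75

0.75


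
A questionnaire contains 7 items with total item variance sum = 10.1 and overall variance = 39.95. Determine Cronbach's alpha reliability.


alpha = (k/(k-1)) * (1 - sum(si^2)/s_total^2)
= (7/6) * (1 - 10.1/39.95)
alpha = 0.8717

0.8717


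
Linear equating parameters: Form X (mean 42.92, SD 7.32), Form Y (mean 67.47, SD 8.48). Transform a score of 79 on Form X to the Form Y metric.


slope = SD_Y / SD_X = 8.48 / 7.32 ~ 1.1585
intercept = mean_Y - slope * mean_X = 67.47 - (8.48 / 7.32) * 42.92 ~ 17.7485
Y = slope * X + intercept. To avoid rounding drift from the rounded slope/intercept, evaluate the equivalent form Y = mean_Y + SD_Y * (X - mean_X) / SD_X at full precision:
Y = 67.47 + 8.48 * (79 - 42.92) / 7.32
Y = 67.47 + 8.48 * 36.08 / 7.32
Y = 67.47 + 305.9584 / 7.32
Y = 67.47 + 41.7976
Y = 109.2676

109.2676


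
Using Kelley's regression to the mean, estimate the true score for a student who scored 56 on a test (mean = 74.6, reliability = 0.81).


T_est = rxx * X + (1 - rxx) * mean
T_est = 0.81 * 56 + 0.19 * 74.6
T_est = 45.36 + 14.174
T_est = 59.534

59.534


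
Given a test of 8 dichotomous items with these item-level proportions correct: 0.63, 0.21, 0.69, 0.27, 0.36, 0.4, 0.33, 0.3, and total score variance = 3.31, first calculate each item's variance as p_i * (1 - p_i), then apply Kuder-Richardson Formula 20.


For each item, compute p_i * q_i:
  Item 1: 0.63 * 0.37 = 0.2331
  Item 2: 0.21 * 0.79 = 0.1659
  Item 3: 0.69 * 0.31 = 0.2139
  Item 4: 0.27 * 0.73 = 0.1971
  Item 5: 0.36 * 0.64 = 0.2304
  Item 6: 0.4 * 0.6 = 0.24
  Item 7: 0.33 * 0.67 = 0.2211
  Item 8: 0.3 * 0.7 = 0.21
Sum(p_i * q_i) = 0.2331 + 0.1659 + 0.2139 + 0.1971 + 0.2304 + 0.24 + 0.2211 + 0.21 = 1.7115
KR-20 = (k/(k-1)) * (1 - Sum(p_i*q_i) / Var_total)
= (8/7) * (1 - 1.7115/3.31)
= 1.1429 * 0.4829
KR-20 = 0.5519

0.5519


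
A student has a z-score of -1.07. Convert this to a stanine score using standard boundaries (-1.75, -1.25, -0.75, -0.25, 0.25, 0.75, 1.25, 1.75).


Stanine boundaries: [-1.75, -1.25, -0.75, -0.25, 0.25, 0.75, 1.25, 1.75]
z = -1.07
Check each boundary:
  z >= -1.75 -> could be stanine 2
  z >= -1.25 -> could be stanine 3
  z < -0.75
  z < -0.25
  z < 0.25
  z < 0.75
  z < 1.25
  z < 1.75
Highest qualifying boundary gives stanine = 3

3


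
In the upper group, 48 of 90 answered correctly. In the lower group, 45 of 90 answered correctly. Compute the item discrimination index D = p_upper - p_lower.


p_upper = 48/90 = 0.5333
p_lower = 45/90 = 0.5
D = 0.5333 - 0.5 = 0.0333

0.0333


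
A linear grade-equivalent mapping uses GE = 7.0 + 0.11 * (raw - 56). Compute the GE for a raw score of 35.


raw - median = 35 - 56 = -21
slope * diff = 0.11 * -21 = -2.31
GE = 7.0 + -2.31
GE = 4.69

4.69


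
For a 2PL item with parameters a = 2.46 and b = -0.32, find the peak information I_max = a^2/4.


For 2PL, max info at theta = b = -0.32
I_max = a^2 / 4 = 2.46^2 / 4
= 6.0516 / 4
I_max = 1.5129

1.5129


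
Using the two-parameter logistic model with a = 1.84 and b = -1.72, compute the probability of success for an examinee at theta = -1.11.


a*(theta - b) = 1.84 * (-1.11 - -1.72) = 1.1224
exp(-1.1224) = 0.3255
P = 1 / (1 + 0.3255)
P = 0.7544

0.7544


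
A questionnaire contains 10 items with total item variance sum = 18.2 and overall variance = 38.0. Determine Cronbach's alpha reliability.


alpha = (k/(k-1)) * (1 - sum(si^2)/s_total^2)
= (10/9) * (1 - 18.2/38.0)
alpha = 0.5789

0.5789


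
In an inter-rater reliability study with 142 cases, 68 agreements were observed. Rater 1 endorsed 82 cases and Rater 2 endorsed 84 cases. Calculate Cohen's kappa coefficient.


P_o = 68/142 = 0.478873
P_e = (82*84 + 60*58) / 20164 = 0.514184
kappa = (P_o - P_e) / (1 - P_e)
kappa = (0.478873 - 0.514184) / (1 - 0.514184)
kappa = -0.0727

-0.0727


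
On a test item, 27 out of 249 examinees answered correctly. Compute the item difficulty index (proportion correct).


Item difficulty p = number correct / total examinees
p = 27 / 249
p = 0.1084

0.1084


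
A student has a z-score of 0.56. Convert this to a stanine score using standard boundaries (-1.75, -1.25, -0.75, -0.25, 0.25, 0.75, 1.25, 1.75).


Stanine boundaries: [-1.75, -1.25, -0.75, -0.25, 0.25, 0.75, 1.25, 1.75]
z = 0.56
Check each boundary:
  z >= -1.75 -> could be stanine 2
  z >= -1.25 -> could be stanine 3
  z >= -0.75 -> could be stanine 4
  z >= -0.25 -> could be stanine 5
  z >= 0.25 -> could be stanine 6
  z < 0.75
  z < 1.25
  z < 1.75
Highest qualifying boundary gives stanine = 6

6


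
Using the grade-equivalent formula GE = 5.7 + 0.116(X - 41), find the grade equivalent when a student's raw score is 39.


raw - median = 39 - 41 = -2
slope * diff = 0.116 * -2 = -0.232
GE = 5.7 + -0.232
GE = 5.468

5.468


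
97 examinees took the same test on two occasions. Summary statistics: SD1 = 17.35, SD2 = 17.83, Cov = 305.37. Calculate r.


r = cov(X,Y) / (SD_X * SD_Y)
r = 305.37 / (17.35 * 17.83)
r = 305.37 / 309.3505
r = 0.9871

0.9871


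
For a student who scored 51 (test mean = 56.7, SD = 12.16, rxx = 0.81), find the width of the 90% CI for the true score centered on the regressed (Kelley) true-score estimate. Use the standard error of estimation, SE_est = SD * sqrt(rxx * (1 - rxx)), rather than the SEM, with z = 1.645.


True score estimate = 0.81*51 + 0.19*56.7 = 52.083
SE_est = SD * sqrt(rxx * (1 - rxx)) = 12.16 * sqrt(0.81 * 0.19) = 12.16 * sqrt(0.1539) = 4.770379
CI = T_est +/- z * SE_est, so width = 2 * z * SE_est = 2 * 1.645 * 4.770379
Width = 15.6945

15.6945


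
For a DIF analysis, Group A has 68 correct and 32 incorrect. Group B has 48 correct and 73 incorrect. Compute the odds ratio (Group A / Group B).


Odds_A = 68/32 = 2.125
Odds_B = 48/73 = 0.6575
OR = Odds_A / Odds_B = 2.125 / 0.6575
Exactly, OR = (68 * 73) / (32 * 48) = 4964 / 1536
OR = 3.2318

3.2318


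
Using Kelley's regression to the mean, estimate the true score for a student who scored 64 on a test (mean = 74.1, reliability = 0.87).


T_est = rxx * X + (1 - rxx) * mean
T_est = 0.87 * 64 + 0.13 * 74.1
T_est = 55.68 + 9.633
T_est = 65.313

65.313


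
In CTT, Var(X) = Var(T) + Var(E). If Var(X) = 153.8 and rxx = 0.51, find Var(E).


var_true = rxx * var_obs = 0.51 * 153.8 = 78.438
var_error = var_obs - var_true
var_error = 153.8 - 78.438
var_error = 75.362

75.362


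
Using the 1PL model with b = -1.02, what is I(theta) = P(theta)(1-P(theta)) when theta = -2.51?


P = 1/(1+exp(-(-2.51--1.02))) = 0.1839
I = P*(1-P) = 0.1839 * 0.8161
I = 0.1501

0.1501


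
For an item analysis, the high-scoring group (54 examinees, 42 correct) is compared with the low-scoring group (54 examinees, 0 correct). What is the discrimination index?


p_upper = 42/54 = 0.7778
p_lower = 0/54 = 0.0
D = 0.7778 - 0.0 = 0.7778

0.7778


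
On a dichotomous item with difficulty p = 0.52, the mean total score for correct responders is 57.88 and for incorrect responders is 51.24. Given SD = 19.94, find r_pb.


q = 1 - p = 0.48
rpb = ((M1 - M0) / SD) * sqrt(p * q)
rpb = ((57.88 - 51.24) / 19.94) * sqrt(0.52 * 0.48)
rpb = 0.1664

0.1664


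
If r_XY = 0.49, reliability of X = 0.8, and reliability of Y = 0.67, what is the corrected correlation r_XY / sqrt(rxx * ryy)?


r_corrected = rxy / sqrt(rxx * ryy)
= 0.49 / sqrt(0.8 * 0.67)
= 0.49 / sqrt(0.536)
= 0.49 / 0.73212
r_corrected = 0.6693

0.6693


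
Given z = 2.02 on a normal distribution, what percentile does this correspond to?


CDF(z) = 0.5 * (1 + erf(z/sqrt(2)))
erf(1.4284) = 0.9566
CDF = 0.9783
Percentile rank = 0.9783 * 100 = 97.83

97.83


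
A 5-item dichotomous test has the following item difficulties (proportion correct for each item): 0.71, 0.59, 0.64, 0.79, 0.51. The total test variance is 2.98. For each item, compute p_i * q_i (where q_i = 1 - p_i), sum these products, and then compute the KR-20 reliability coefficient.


For each item, compute p_i * q_i:
  Item 1: 0.71 * 0.29 = 0.2059
  Item 2: 0.59 * 0.41 = 0.2419
  Item 3: 0.64 * 0.36 = 0.2304
  Item 4: 0.79 * 0.21 = 0.1659
  Item 5: 0.51 * 0.49 = 0.2499
Sum(p_i * q_i) = 0.2059 + 0.2419 + 0.2304 + 0.1659 + 0.2499 = 1.094
KR-20 = (k/(k-1)) * (1 - Sum(p_i*q_i) / Var_total)
= (5/4) * (1 - 1.094/2.98)
= 1.25 * 0.6329
KR-20 = 0.7911

0.7911


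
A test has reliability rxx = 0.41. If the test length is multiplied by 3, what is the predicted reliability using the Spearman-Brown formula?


r_new = (n * rxx) / (1 + (n-1) * rxx)
r_new = (3 * 0.41) / (1 + 2 * 0.41)
r_new = 1.23 / 1.82
r_new = 0.6758

0.6758


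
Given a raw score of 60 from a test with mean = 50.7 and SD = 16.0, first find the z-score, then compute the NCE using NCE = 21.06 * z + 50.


z = (X - mean) / SD = (60 - 50.7) / 16.0
z = 9.3 / 16.0
z = 0.5813
NCE = NCE = 21.06z + 50
Carry z at full precision (z = 9.3 / 16.0) into the conversion:
NCE = 21.06 * (9.3 / 16.0) + 50 = 195.858 / 16.0 + 50
NCE = 12.2411 + 50
NCE = 62.2411

62.2411


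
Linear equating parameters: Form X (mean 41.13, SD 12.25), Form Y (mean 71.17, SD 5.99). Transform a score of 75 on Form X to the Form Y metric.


slope = SD_Y / SD_X = 5.99 / 12.25 ~ 0.489
intercept = mean_Y - slope * mean_X = 71.17 - (5.99 / 12.25) * 41.13 ~ 51.0583
Y = slope * X + intercept. To avoid rounding drift from the rounded slope/intercept, evaluate the equivalent form Y = mean_Y + SD_Y * (X - mean_X) / SD_X at full precision:
Y = 71.17 + 5.99 * (75 - 41.13) / 12.25
Y = 71.17 + 5.99 * 33.87 / 12.25
Y = 71.17 + 202.8813 / 12.25
Y = 71.17 + 16.5617
Y = 87.7317

87.7317


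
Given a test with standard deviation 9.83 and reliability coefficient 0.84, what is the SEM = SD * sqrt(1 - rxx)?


SEM = SD * sqrt(1 - rxx)
SEM = 9.83 * sqrt(1 - 0.84)
SEM = 9.83 * sqrt(0.16) = 9.83 * 0.4
SEM = 3.932

3.932


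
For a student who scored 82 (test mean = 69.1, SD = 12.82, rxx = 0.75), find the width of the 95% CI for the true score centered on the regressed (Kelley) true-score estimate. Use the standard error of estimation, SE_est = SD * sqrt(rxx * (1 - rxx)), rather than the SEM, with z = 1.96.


True score estimate = 0.75*82 + 0.25*69.1 = 78.775
SE_est = SD * sqrt(rxx * (1 - rxx)) = 12.82 * sqrt(0.75 * 0.25) = 12.82 * sqrt(0.1875) = 5.551223
CI = T_est +/- z * SE_est, so width = 2 * z * SE_est = 2 * 1.96 * 5.551223
Width = 21.7608

21.7608


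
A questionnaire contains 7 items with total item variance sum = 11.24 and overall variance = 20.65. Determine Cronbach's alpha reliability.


alpha = (k/(k-1)) * (1 - sum(si^2)/s_total^2)
= (7/6) * (1 - 11.24/20.65)
alpha = 0.5316

0.5316


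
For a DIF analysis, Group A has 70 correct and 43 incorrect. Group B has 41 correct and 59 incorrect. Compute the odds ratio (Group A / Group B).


Odds_A = 70/43 = 1.6279
Odds_B = 41/59 = 0.6949
OR = Odds_A / Odds_B = 1.6279 / 0.6949
Exactly, OR = (70 * 59) / (43 * 41) = 4130 / 1763
OR = 2.3426

2.3426


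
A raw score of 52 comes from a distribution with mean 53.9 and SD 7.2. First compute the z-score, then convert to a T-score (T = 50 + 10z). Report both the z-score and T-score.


z = (X - mean) / SD = (52 - 53.9) / 7.2
z = -1.9 / 7.2
z = -0.2639
T-score = T = 50 + 10z
Carry z at full precision (z = -1.9 / 7.2) into the conversion:
T-score = 50 + 10 * (-1.9 / 7.2) = 50 + -19 / 7.2
T-score = 50 + -2.6389
T-score = 47.3611

47.3611


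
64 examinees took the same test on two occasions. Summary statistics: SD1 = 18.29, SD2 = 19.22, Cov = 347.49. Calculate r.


r = cov(X,Y) / (SD_X * SD_Y)
r = 347.49 / (18.29 * 19.22)
r = 347.49 / 351.5338
r = 0.9885

0.9885


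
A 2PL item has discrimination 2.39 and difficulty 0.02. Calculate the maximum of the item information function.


For 2PL, max info at theta = b = 0.02
I_max = a^2 / 4 = 2.39^2 / 4
= 5.7121 / 4
I_max = 1.428

1.428


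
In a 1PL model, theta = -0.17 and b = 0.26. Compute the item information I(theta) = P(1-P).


P = 1/(1+exp(-(-0.17-0.26))) = 0.3941
I = P*(1-P) = 0.3941 * 0.6059
I = 0.2388

0.2388


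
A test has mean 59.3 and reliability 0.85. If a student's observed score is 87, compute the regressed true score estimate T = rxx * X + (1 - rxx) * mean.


T_est = rxx * X + (1 - rxx) * mean
T_est = 0.85 * 87 + 0.15 * 59.3
T_est = 73.95 + 8.895
T_est = 82.845

82.845


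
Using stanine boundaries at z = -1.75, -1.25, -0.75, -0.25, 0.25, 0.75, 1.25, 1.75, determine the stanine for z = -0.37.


Stanine boundaries: [-1.75, -1.25, -0.75, -0.25, 0.25, 0.75, 1.25, 1.75]
z = -0.37
Check each boundary:
  z >= -1.75 -> could be stanine 2
  z >= -1.25 -> could be stanine 3
  z >= -0.75 -> could be stanine 4
  z < -0.25
  z < 0.25
  z < 0.75
  z < 1.25
  z < 1.75
Highest qualifying boundary gives stanine = 4

4


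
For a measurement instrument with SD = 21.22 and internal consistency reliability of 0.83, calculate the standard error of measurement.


SEM = SD * sqrt(1 - rxx)
SEM = 21.22 * sqrt(1 - 0.83)
SEM = 21.22 * sqrt(0.17) = 21.22 * 0.412311
SEM = 8.7492

8.7492


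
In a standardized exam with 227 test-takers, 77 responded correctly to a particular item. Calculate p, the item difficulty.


Item difficulty p = number correct / total examinees
p = 77 / 227
p = 0.3392

0.3392


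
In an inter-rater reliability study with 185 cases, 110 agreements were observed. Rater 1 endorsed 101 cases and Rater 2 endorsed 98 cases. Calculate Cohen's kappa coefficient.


P_o = 110/185 = 0.594595
P_e = (101*98 + 84*87) / 34225 = 0.502732
kappa = (P_o - P_e) / (1 - P_e)
kappa = (0.594595 - 0.502732) / (1 - 0.502732)
kappa = 0.1847

0.1847


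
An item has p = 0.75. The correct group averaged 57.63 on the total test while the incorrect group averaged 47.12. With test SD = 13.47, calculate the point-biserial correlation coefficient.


q = 1 - p = 0.25
rpb = ((M1 - M0) / SD) * sqrt(p * q)
rpb = ((57.63 - 47.12) / 13.47) * sqrt(0.75 * 0.25)
rpb = 0.3379

0.3379


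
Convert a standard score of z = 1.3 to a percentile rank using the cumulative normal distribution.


CDF(z) = 0.5 * (1 + erf(z/sqrt(2)))
erf(0.9192) = 0.8064
CDF = 0.9032
Percentile rank = 0.9032 * 100 = 90.32

90.32


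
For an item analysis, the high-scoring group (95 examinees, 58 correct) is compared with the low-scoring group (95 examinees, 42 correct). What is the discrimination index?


p_upper = 58/95 = 0.6105
p_lower = 42/95 = 0.4421
D = 0.6105 - 0.4421 = 0.1684

0.1684


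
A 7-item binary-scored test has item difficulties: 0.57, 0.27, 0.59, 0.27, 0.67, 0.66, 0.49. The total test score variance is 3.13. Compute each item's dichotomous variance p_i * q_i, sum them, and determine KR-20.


For each item, compute p_i * q_i:
  Item 1: 0.57 * 0.43 = 0.2451
  Item 2: 0.27 * 0.73 = 0.1971
  Item 3: 0.59 * 0.41 = 0.2419
  Item 4: 0.27 * 0.73 = 0.1971
  Item 5: 0.67 * 0.33 = 0.2211
  Item 6: 0.66 * 0.34 = 0.2244
  Item 7: 0.49 * 0.51 = 0.2499
Sum(p_i * q_i) = 0.2451 + 0.1971 + 0.2419 + 0.1971 + 0.2211 + 0.2244 + 0.2499 = 1.5766
KR-20 = (k/(k-1)) * (1 - Sum(p_i*q_i) / Var_total)
= (7/6) * (1 - 1.5766/3.13)
= 1.1667 * 0.4963
KR-20 = 0.579

0.579


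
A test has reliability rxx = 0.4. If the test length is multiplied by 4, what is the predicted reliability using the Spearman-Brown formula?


r_new = (n * rxx) / (1 + (n-1) * rxx)
r_new = (4 * 0.4) / (1 + 3 * 0.4)
r_new = 1.6 / 2.2
r_new = 0.7273

0.7273


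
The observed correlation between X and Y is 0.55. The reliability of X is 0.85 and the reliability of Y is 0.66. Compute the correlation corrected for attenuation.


r_corrected = rxy / sqrt(rxx * ryy)
= 0.55 / sqrt(0.85 * 0.66)
= 0.55 / sqrt(0.561)
= 0.55 / 0.748999
r_corrected = 0.7343

0.7343


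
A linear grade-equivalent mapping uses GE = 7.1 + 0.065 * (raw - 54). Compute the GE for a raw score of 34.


raw - median = 34 - 54 = -20
slope * diff = 0.065 * -20 = -1.3
GE = 7.1 + -1.3
GE = 5.8

5.8


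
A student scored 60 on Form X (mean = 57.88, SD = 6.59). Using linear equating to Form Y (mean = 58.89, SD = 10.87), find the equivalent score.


slope = SD_Y / SD_X = 10.87 / 6.59 ~ 1.6495
intercept = mean_Y - slope * mean_X = 58.89 - (10.87 / 6.59) * 57.88 ~ -36.5813
Y = slope * X + intercept. To avoid rounding drift from the rounded slope/intercept, evaluate the equivalent form Y = mean_Y + SD_Y * (X - mean_X) / SD_X at full precision:
Y = 58.89 + 10.87 * (60 - 57.88) / 6.59
Y = 58.89 + 10.87 * 2.12 / 6.59
Y = 58.89 + 23.0444 / 6.59
Y = 58.89 + 3.4969
Y = 62.3869

62.3869


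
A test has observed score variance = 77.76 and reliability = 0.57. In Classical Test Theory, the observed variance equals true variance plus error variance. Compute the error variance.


var_true = rxx * var_obs = 0.57 * 77.76 = 44.3232
var_error = var_obs - var_true
var_error = 77.76 - 44.3232
var_error = 33.4368

33.4368


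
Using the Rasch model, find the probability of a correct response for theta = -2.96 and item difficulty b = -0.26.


theta - b = -2.96 - -0.26 = -2.7
exp(-(theta - b)) = exp(2.7) = 14.8797
P = 1 / (1 + 14.8797)
P = 0.063

0.063


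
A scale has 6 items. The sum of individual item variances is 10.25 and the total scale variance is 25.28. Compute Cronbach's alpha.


alpha = (k/(k-1)) * (1 - sum(si^2)/s_total^2)
= (6/5) * (1 - 10.25/25.28)
alpha = 0.7134

0.7134


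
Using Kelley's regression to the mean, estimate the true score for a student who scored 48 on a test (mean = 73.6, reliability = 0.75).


T_est = rxx * X + (1 - rxx) * mean
T_est = 0.75 * 48 + 0.25 * 73.6
T_est = 36.0 + 18.4
T_est = 54.4

54.4


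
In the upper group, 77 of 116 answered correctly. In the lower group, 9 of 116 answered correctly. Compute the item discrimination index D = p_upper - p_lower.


p_upper = 77/116 = 0.6638
p_lower = 9/116 = 0.0776
D = 0.6638 - 0.0776 = 0.5862

0.5862


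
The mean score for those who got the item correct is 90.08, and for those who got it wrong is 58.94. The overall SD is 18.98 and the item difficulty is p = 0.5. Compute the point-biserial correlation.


q = 1 - p = 0.5
rpb = ((M1 - M0) / SD) * sqrt(p * q)
rpb = ((90.08 - 58.94) / 18.98) * sqrt(0.5 * 0.5)
rpb = 0.8203

0.8203


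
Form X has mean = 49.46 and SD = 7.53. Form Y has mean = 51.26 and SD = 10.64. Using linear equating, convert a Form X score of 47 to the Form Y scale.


slope = SD_Y / SD_X = 10.64 / 7.53 ~ 1.413
intercept = mean_Y - slope * mean_X = 51.26 - (10.64 / 7.53) * 49.46 ~ -18.6277
Y = slope * X + intercept. To avoid rounding drift from the rounded slope/intercept, evaluate the equivalent form Y = mean_Y + SD_Y * (X - mean_X) / SD_X at full precision:
Y = 51.26 + 10.64 * (47 - 49.46) / 7.53
Y = 51.26 - 10.64 * 2.46 / 7.53
Y = 51.26 - 26.1744 / 7.53
Y = 51.26 - 3.476
Y = 47.784

47.784


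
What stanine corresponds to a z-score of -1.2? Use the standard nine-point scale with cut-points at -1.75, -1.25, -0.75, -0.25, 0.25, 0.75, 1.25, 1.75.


Stanine boundaries: [-1.75, -1.25, -0.75, -0.25, 0.25, 0.75, 1.25, 1.75]
z = -1.2
Check each boundary:
  z >= -1.75 -> could be stanine 2
  z >= -1.25 -> could be stanine 3
  z < -0.75
  z < -0.25
  z < 0.25
  z < 0.75
  z < 1.25
  z < 1.75
Highest qualifying boundary gives stanine = 3

3


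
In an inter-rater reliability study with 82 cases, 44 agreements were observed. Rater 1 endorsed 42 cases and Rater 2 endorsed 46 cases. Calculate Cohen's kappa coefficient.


P_o = 44/82 = 0.536585
P_e = (42*46 + 40*36) / 6724 = 0.501487
kappa = (P_o - P_e) / (1 - P_e)
kappa = (0.536585 - 0.501487) / (1 - 0.501487)
kappa = 0.0704

0.0704


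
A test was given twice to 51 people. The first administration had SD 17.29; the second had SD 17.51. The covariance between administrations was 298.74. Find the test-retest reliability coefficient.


r = cov(X,Y) / (SD_X * SD_Y)
r = 298.74 / (17.29 * 17.51)
r = 298.74 / 302.7479
r = 0.9868

0.9868


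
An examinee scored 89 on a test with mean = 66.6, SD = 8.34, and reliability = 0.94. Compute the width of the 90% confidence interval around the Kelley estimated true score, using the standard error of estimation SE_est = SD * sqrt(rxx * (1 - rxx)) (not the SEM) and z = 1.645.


True score estimate = 0.94*89 + 0.06*66.6 = 87.656
SE_est = SD * sqrt(rxx * (1 - rxx)) = 8.34 * sqrt(0.94 * 0.06) = 8.34 * sqrt(0.0564) = 1.98064
CI = T_est +/- z * SE_est, so width = 2 * z * SE_est = 2 * 1.645 * 1.98064
Width = 6.5163

6.5163


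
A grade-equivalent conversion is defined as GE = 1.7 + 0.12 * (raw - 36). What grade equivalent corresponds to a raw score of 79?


raw - median = 79 - 36 = 43
slope * diff = 0.12 * 43 = 5.16
GE = 1.7 + 5.16
GE = 6.86

6.86


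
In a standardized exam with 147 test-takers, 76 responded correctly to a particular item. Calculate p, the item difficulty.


Item difficulty p = number correct / total examinees
p = 76 / 147
p = 0.517

0.517


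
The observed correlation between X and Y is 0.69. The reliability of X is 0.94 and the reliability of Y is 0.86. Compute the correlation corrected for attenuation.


r_corrected = rxy / sqrt(rxx * ryy)
= 0.69 / sqrt(0.94 * 0.86)
= 0.69 / sqrt(0.8084)
= 0.69 / 0.899111
r_corrected = 0.7674

0.7674


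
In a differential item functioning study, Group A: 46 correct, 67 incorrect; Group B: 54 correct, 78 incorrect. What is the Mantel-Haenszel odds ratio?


Odds_A = 46/67 = 0.6866
Odds_B = 54/78 = 0.6923
OR = Odds_A / Odds_B = 0.6866 / 0.6923
Exactly, OR = (46 * 78) / (67 * 54) = 3588 / 3618
OR = 0.9917

0.9917


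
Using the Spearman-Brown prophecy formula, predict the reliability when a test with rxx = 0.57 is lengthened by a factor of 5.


r_new = (n * rxx) / (1 + (n-1) * rxx)
r_new = (5 * 0.57) / (1 + 4 * 0.57)
r_new = 2.85 / 3.28
r_new = 0.8689

0.8689


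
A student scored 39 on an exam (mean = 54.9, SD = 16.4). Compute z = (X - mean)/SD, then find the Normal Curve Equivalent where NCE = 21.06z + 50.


z = (X - mean) / SD = (39 - 54.9) / 16.4
z = -15.9 / 16.4
z = -0.9695
NCE = NCE = 21.06z + 50
Carry z at full precision (z = -15.9 / 16.4) into the conversion:
NCE = 21.06 * (-15.9 / 16.4) + 50 = -334.854 / 16.4 + 50
NCE = -20.4179 + 50
NCE = 29.5821

29.5821


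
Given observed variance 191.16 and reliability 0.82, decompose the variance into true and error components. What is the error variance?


var_true = rxx * var_obs = 0.82 * 191.16 = 156.7512
var_error = var_obs - var_true
var_error = 191.16 - 156.7512
var_error = 34.4088

34.4088


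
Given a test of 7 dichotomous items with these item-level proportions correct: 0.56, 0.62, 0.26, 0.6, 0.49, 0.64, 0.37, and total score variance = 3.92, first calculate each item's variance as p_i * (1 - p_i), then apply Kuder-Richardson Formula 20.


For each item, compute p_i * q_i:
  Item 1: 0.56 * 0.44 = 0.2464
  Item 2: 0.62 * 0.38 = 0.2356
  Item 3: 0.26 * 0.74 = 0.1924
  Item 4: 0.6 * 0.4 = 0.24
  Item 5: 0.49 * 0.51 = 0.2499
  Item 6: 0.64 * 0.36 = 0.2304
  Item 7: 0.37 * 0.63 = 0.2331
Sum(p_i * q_i) = 0.2464 + 0.2356 + 0.1924 + 0.24 + 0.2499 + 0.2304 + 0.2331 = 1.6278
KR-20 = (k/(k-1)) * (1 - Sum(p_i*q_i) / Var_total)
= (7/6) * (1 - 1.6278/3.92)
= 1.1667 * 0.5847
KR-20 = 0.6822

0.6822


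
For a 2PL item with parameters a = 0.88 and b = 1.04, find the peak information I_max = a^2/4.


For 2PL, max info at theta = b = 1.04
I_max = a^2 / 4 = 0.88^2 / 4
= 0.7744 / 4
I_max = 0.1936

0.1936


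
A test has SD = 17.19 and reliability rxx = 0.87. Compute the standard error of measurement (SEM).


SEM = SD * sqrt(1 - rxx)
SEM = 17.19 * sqrt(1 - 0.87)
SEM = 17.19 * sqrt(0.13) = 17.19 * 0.360555
SEM = 6.1979

6.1979


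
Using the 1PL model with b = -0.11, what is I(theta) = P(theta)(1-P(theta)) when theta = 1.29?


P = 1/(1+exp(-(1.29--0.11))) = 0.8022
I = P*(1-P) = 0.8022 * 0.1978
I = 0.1587

0.1587


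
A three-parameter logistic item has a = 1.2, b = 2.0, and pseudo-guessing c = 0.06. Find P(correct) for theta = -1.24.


logit = 1.2*(-1.24 - 2.0) = -3.888
P* = 1/(1 + exp(--3.888)) = 0.0201
P = 0.06 + (1 - 0.06) * 0.0201
P = 0.0789

0.0789


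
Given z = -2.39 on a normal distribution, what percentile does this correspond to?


CDF(z) = 0.5 * (1 + erf(z/sqrt(2)))
erf(-1.69) = -0.9832
CDF = 0.0084
Percentile rank = 0.0084 * 100 = 0.84

0.84


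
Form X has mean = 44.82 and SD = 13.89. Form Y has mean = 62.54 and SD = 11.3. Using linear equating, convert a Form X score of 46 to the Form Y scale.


slope = SD_Y / SD_X = 11.3 / 13.89 ~ 0.8135
intercept = mean_Y - slope * mean_X = 62.54 - (11.3 / 13.89) * 44.82 ~ 26.0774
Y = slope * X + intercept. To avoid rounding drift from the rounded slope/intercept, evaluate the equivalent form Y = mean_Y + SD_Y * (X - mean_X) / SD_X at full precision:
Y = 62.54 + 11.3 * (46 - 44.82) / 13.89
Y = 62.54 + 11.3 * 1.18 / 13.89
Y = 62.54 + 13.334 / 13.89
Y = 62.54 + 0.96
Y = 63.5

63.5


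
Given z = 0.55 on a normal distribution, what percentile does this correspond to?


CDF(z) = 0.5 * (1 + erf(z/sqrt(2)))
erf(0.3889) = 0.4177
CDF = 0.7088
Percentile rank = 0.7088 * 100 = 70.88

70.88


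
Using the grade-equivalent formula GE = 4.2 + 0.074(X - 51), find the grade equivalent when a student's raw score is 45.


raw - median = 45 - 51 = -6
slope * diff = 0.074 * -6 = -0.444
GE = 4.2 + -0.444
GE = 3.756

3.756


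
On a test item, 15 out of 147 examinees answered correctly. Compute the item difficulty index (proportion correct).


Item difficulty p = number correct / total examinees
p = 15 / 147
p = 0.102

0.102


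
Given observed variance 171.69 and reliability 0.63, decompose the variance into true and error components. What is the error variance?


var_true = rxx * var_obs = 0.63 * 171.69 = 108.1647
var_error = var_obs - var_true
var_error = 171.69 - 108.1647
var_error = 63.5253

63.5253


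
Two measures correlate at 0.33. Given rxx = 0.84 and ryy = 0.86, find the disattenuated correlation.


r_corrected = rxy / sqrt(rxx * ryy)
= 0.33 / sqrt(0.84 * 0.86)
= 0.33 / sqrt(0.7224)
= 0.33 / 0.849941
r_corrected = 0.3883

0.3883


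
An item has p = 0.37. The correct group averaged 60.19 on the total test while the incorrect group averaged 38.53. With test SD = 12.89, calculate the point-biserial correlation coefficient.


q = 1 - p = 0.63
rpb = ((M1 - M0) / SD) * sqrt(p * q)
rpb = ((60.19 - 38.53) / 12.89) * sqrt(0.37 * 0.63)
rpb = 0.8113

0.8113


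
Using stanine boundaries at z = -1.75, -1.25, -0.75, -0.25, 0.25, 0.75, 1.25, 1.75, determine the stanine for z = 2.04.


Stanine boundaries: [-1.75, -1.25, -0.75, -0.25, 0.25, 0.75, 1.25, 1.75]
z = 2.04
Check each boundary:
  z >= -1.75 -> could be stanine 2
  z >= -1.25 -> could be stanine 3
  z >= -0.75 -> could be stanine 4
  z >= -0.25 -> could be stanine 5
  z >= 0.25 -> could be stanine 6
  z >= 0.75 -> could be stanine 7
  z >= 1.25 -> could be stanine 8
  z >= 1.75 -> could be stanine 9
Highest qualifying boundary gives stanine = 9

9


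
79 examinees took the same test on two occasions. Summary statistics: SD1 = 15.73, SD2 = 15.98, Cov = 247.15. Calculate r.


r = cov(X,Y) / (SD_X * SD_Y)
r = 247.15 / (15.73 * 15.98)
r = 247.15 / 251.3654
r = 0.9832

0.9832


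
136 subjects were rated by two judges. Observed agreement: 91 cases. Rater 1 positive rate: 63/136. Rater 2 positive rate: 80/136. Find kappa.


P_o = 91/136 = 0.669118
P_e = (63*80 + 73*56) / 18496 = 0.493512
kappa = (P_o - P_e) / (1 - P_e)
kappa = (0.669118 - 0.493512) / (1 - 0.493512)
kappa = 0.3467

0.3467


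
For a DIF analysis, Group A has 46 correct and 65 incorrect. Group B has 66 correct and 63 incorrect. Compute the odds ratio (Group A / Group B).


Odds_A = 46/65 = 0.7077
Odds_B = 66/63 = 1.0476
OR = Odds_A / Odds_B = 0.7077 / 1.0476
Exactly, OR = (46 * 63) / (65 * 66) = 2898 / 4290
OR = 0.6755

0.6755


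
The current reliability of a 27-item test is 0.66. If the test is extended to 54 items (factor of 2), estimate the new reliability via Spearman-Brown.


r_new = (n * rxx) / (1 + (n-1) * rxx)
r_new = (2 * 0.66) / (1 + 1 * 0.66)
r_new = 1.32 / 1.66
r_new = 0.7952

0.7952


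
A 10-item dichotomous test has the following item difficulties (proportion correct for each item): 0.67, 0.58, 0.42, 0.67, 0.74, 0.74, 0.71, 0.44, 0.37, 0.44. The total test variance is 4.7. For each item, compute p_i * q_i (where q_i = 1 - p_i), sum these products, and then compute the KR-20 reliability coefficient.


For each item, compute p_i * q_i:
  Item 1: 0.67 * 0.33 = 0.2211
  Item 2: 0.58 * 0.42 = 0.2436
  Item 3: 0.42 * 0.58 = 0.2436
  Item 4: 0.67 * 0.33 = 0.2211
  Item 5: 0.74 * 0.26 = 0.1924
  Item 6: 0.74 * 0.26 = 0.1924
  Item 7: 0.71 * 0.29 = 0.2059
  Item 8: 0.44 * 0.56 = 0.2464
  Item 9: 0.37 * 0.63 = 0.2331
  Item 10: 0.44 * 0.56 = 0.2464
Sum(p_i * q_i) = 0.2211 + 0.2436 + 0.2436 + 0.2211 + 0.1924 + 0.1924 + 0.2059 + 0.2464 + 0.2331 + 0.2464 = 2.246
KR-20 = (k/(k-1)) * (1 - Sum(p_i*q_i) / Var_total)
= (10/9) * (1 - 2.246/4.7)
= 1.1111 * 0.5221
KR-20 = 0.5801

0.5801


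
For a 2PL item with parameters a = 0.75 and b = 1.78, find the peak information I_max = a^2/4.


For 2PL, max info at theta = b = 1.78
I_max = a^2 / 4 = 0.75^2 / 4
= 0.5625 / 4
I_max = 0.1406

0.1406


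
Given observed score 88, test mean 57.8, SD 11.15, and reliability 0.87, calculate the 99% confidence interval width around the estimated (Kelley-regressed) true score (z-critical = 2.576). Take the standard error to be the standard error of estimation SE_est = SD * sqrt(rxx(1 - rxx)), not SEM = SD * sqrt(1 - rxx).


True score estimate = 0.87*88 + 0.13*57.8 = 84.074
SE_est = SD * sqrt(rxx * (1 - rxx)) = 11.15 * sqrt(0.87 * 0.13) = 11.15 * sqrt(0.1131) = 3.749783
CI = T_est +/- z * SE_est, so width = 2 * z * SE_est = 2 * 2.576 * 3.749783
Width = 19.3189

19.3189


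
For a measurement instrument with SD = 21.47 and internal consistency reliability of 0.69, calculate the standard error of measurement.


SEM = SD * sqrt(1 - rxx)
SEM = 21.47 * sqrt(1 - 0.69)
SEM = 21.47 * sqrt(0.31) = 21.47 * 0.556776
SEM = 11.954

11.954


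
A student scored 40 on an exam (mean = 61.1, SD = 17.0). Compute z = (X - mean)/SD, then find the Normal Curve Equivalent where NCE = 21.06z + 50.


z = (X - mean) / SD = (40 - 61.1) / 17.0
z = -21.1 / 17.0
z = -1.2412
NCE = NCE = 21.06z + 50
Carry z at full precision (z = -21.1 / 17.0) into the conversion:
NCE = 21.06 * (-21.1 / 17.0) + 50 = -444.366 / 17.0 + 50
NCE = -26.1392 + 50
NCE = 23.8608

23.8608


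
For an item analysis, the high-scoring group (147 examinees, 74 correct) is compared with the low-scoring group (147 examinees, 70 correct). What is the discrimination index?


p_upper = 74/147 = 0.5034
p_lower = 70/147 = 0.4762
D = 0.5034 - 0.4762 = 0.0272

0.0272


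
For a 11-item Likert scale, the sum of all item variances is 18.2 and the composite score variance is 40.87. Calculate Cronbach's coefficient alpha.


alpha = (k/(k-1)) * (1 - sum(si^2)/s_total^2)
= (11/10) * (1 - 18.2/40.87)
alpha = 0.6102

0.6102


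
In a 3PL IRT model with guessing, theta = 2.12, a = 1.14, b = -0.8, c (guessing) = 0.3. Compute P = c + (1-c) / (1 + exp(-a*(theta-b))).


logit = 1.14*(2.12 - -0.8) = 3.3288
P* = 1/(1 + exp(-3.3288)) = 0.9654
P = 0.3 + (1 - 0.3) * 0.9654
P = 0.9758

0.9758


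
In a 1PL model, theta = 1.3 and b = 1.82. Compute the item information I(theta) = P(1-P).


P = 1/(1+exp(-(1.3-1.82))) = 0.3729
I = P*(1-P) = 0.3729 * 0.6271
I = 0.2338

0.2338


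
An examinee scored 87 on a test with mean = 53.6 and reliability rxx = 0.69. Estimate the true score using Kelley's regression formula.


T_est = rxx * X + (1 - rxx) * mean
T_est = 0.69 * 87 + 0.31 * 53.6
T_est = 60.03 + 16.616
T_est = 76.646

76.646


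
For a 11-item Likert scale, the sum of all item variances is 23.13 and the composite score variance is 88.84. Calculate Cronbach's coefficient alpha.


alpha = (k/(k-1)) * (1 - sum(si^2)/s_total^2)
= (11/10) * (1 - 23.13/88.84)
alpha = 0.8136

0.8136


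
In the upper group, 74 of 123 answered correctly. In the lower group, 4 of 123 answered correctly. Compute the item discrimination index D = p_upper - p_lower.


p_upper = 74/123 = 0.6016
p_lower = 4/123 = 0.0325
D = 0.6016 - 0.0325 = 0.5691

0.5691


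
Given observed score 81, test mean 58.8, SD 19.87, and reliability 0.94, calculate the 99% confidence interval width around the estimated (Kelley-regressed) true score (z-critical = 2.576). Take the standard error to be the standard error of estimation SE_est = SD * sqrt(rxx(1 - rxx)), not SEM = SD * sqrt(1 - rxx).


True score estimate = 0.94*81 + 0.06*58.8 = 79.668
SE_est = SD * sqrt(rxx * (1 - rxx)) = 19.87 * sqrt(0.94 * 0.06) = 19.87 * sqrt(0.0564) = 4.718864
CI = T_est +/- z * SE_est, so width = 2 * z * SE_est = 2 * 2.576 * 4.718864
Width = 24.3116

24.3116


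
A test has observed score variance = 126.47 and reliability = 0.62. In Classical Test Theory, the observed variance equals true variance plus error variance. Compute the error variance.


var_true = rxx * var_obs = 0.62 * 126.47 = 78.4114
var_error = var_obs - var_true
var_error = 126.47 - 78.4114
var_error = 48.0586

48.0586
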